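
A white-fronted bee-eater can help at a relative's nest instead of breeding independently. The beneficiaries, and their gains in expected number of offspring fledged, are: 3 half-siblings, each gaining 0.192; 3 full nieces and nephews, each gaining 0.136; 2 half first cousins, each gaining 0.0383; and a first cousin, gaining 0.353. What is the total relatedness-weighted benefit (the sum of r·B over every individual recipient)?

r to a half-sibling = 1/4 (half-sibs share one parent — one path of length 2: r = (1/2)^2 = 1/4).
r to a full niece or nephew = 0.25 (full aunt/uncle↔niece/nephew: two paths of length 3 through the shared grandparent pair: r = 2·(1/2)^3 = 1/4).
r to a half first cousin = 0.0625 (half first cousins share one grandparent — one path of length 4: r = (1/2)^4 = 1/16).
r to a first cousin = 0.125 (first cousins share one grandparent pair — two paths of length 4: r = 2·(1/2)^4 = 1/8).
Summing one r·B term per recipient: 3·0.25·0.192 + 3·0.25·0.136 + 2·0.0625·0.0383 + 1·0.125·0.353 = 0.2949125.

0.2949125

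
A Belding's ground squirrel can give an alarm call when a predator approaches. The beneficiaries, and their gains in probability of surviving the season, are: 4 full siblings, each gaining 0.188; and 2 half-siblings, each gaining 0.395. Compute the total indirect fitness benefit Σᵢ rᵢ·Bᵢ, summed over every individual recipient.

0.5735

r to a full sibling = 1/2 (full sibs share both parents — two paths of length 2: r = 2·(1/2)^2 = 1/2).
r to a half-sibling = 0.25 (half-sibs share one parent — one path of length 2: r = (1/2)^2 = 1/4).
Summing one r·B term per recipient: 4·0.5·0.188 + 2·0.25·0.395 = 0.5735.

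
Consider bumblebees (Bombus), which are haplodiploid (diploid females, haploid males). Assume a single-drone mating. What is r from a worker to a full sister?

Haplodiploid full sisters inherit their father's entire haploid genome identically (contributing 1/2) and on average half of their mother's contribution (1/2 · 1/2 = 1/4); r = 1/2 + 1/4 = 3/4.

0.75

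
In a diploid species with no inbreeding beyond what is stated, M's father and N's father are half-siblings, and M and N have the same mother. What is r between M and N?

Relatedness sums over independent paths through distinct common ancestors.
M and N are related in two ways: half first cousins through their fathers (r = 1/16) and half-sibs through their shared mother (r = 1/4).
r = 1/16 + 1/4 = 0.3125.

0.3125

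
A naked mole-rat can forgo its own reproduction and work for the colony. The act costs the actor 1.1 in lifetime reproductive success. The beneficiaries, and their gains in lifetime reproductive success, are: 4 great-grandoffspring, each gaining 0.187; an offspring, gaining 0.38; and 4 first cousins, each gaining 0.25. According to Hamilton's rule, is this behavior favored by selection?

Hamilton's rule: the trait is favored when the sum of r·B over every recipient exceeds the actor's cost C.
r to a great-grandoffspring = 0.125 (three parent–offspring links: r = (1/2)^3 = 1/8).
r to an offspring = 1/2 (one parent–offspring link: r = (1/2)^1 = 1/2).
r to a first cousin = 1/8 (first cousins share one grandparent pair — two paths of length 4: r = 2·(1/2)^4 = 1/8).
Summing one r·B term per recipient: 4·0.125·0.187 + 1·0.5·0.38 + 4·0.125·0.25 = 0.4085.
0.4085 < 1.1: the indirect benefit is less than the cost.

No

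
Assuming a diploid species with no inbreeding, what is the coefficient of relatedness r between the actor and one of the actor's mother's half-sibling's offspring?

Each parent–offspring link contributes a factor of 1/2, and independent paths through distinct common ancestors add.
Half first cousins share one grandparent — one path of length 4: r = (1/2)^4 = 1/16.

0.0625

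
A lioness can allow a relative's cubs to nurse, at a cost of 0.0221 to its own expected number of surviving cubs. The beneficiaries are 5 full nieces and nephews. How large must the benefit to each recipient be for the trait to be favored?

0.0177

r to a full niece or nephew = 0.25 (full aunt/uncle↔niece/nephew: two paths of length 3 through the shared grandparent pair: r = 2·(1/2)^3 = 1/4).
Hamilton's rule with n recipients of equal r: n·r·B > C, so B > C/(n·r) = 0.0221/(5·0.25) = 0.0177.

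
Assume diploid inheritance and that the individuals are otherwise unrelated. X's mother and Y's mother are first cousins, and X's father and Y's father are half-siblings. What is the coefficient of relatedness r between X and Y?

Relatedness sums over independent paths through distinct common ancestors.
X and Y are related in two ways: second cousins through their mothers (r = 1/32) and half first cousins through their fathers (r = 1/16).
r = 1/32 + 1/16 = 3/32 = 0.09375.

0.09375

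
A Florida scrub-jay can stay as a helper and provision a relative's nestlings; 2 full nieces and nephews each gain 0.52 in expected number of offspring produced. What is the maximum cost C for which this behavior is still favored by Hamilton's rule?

0.26

r to a full niece or nephew = 0.25 (full aunt/uncle↔niece/nephew: two paths of length 3 through the shared grandparent pair: r = 2·(1/2)^3 = 1/4).
Hamilton's rule: n·r·B > C, so the trait is favored while C < n·r·B = 2·0.25·0.52 = 0.26.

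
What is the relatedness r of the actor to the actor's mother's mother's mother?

Each parent–offspring link contributes a factor of 1/2, and independent paths through distinct common ancestors add.
Three parent–offspring links: r = (1/2)^3 = 1/8.

0.125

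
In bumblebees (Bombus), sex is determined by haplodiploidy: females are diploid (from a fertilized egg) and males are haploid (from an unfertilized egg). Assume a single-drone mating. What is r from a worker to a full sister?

Haplodiploid full sisters inherit their father's entire haploid genome identically (contributing 1/2) and on average half of their mother's contribution (1/2 · 1/2 = 1/4); r = 1/2 + 1/4 = 3/4.

0.75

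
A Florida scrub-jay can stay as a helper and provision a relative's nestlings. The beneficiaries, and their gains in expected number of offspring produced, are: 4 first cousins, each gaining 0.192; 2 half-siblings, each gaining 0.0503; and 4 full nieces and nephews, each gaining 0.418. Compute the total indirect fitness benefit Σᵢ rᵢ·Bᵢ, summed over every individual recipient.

0.53915

r to a first cousin = 1/8 (first cousins share one grandparent pair — two paths of length 4: r = 2·(1/2)^4 = 1/8).
r to a half-sibling = 0.25 (half-sibs share one parent — one path of length 2: r = (1/2)^2 = 1/4).
r to a full niece or nephew = 0.25 (full aunt/uncle↔niece/nephew: two paths of length 3 through the shared grandparent pair: r = 2·(1/2)^3 = 1/4).
Summing one r·B term per recipient: 4·0.125·0.192 + 2·0.25·0.0503 + 4·0.25·0.418 = 0.53915.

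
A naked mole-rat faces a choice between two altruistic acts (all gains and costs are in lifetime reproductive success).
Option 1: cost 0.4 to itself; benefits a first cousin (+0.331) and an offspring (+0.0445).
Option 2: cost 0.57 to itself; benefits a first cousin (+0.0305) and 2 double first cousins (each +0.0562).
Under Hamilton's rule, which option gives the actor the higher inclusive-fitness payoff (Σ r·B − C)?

Option 1: r to a first cousin = 0.125.
Option 1: r to an offspring = 0.5.
Option 1: Σ r·B − C = (1·0.125·0.331 + 1·0.5·0.0445) − 0.4 = -0.336375.
Option 2: r to a first cousin = 0.125.
Option 2: r to a double first cousin = 0.25.
Option 2: Σ r·B − C = (1·0.125·0.0305 + 2·0.25·0.0562) − 0.57 = -0.5380875.
Option 1 has the higher net inclusive-fitness payoff.

Option 1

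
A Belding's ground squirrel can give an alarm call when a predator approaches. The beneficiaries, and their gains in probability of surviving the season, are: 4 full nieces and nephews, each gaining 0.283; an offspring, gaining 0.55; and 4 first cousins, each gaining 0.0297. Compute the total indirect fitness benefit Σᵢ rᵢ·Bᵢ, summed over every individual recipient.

r to a full niece or nephew = 1/4 (full aunt/uncle↔niece/nephew: two paths of length 3 through the shared grandparent pair: r = 2·(1/2)^3 = 1/4).
r to an offspring = 0.5 (one parent–offspring link: r = (1/2)^1 = 1/2).
r to a first cousin = 0.125 (first cousins share one grandparent pair — two paths of length 4: r = 2·(1/2)^4 = 1/8).
Summing one r·B term per recipient: 4·0.25·0.283 + 1·0.5·0.55 + 4·0.125·0.0297 = 0.57285.

0.57285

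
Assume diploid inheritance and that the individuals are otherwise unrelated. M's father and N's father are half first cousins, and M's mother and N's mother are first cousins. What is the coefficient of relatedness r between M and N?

0.046875

Relatedness sums over independent paths through distinct common ancestors.
M and N are related in two ways: half second cousins through their fathers (r = 1/64) and second cousins through their mothers (r = 1/32).
r = 1/64 + 1/32 = 3/64 = 0.046875.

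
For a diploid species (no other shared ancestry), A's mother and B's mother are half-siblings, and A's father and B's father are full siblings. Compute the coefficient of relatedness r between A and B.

0.1875

With two independent routes of shared ancestry, r is the sum of the two contributions.
A and B are related in two ways: half first cousins through their mothers (r = 1/16) and first cousins through their fathers (r = 1/8).
r = 1/16 + 1/8 = 3/16 = 0.1875.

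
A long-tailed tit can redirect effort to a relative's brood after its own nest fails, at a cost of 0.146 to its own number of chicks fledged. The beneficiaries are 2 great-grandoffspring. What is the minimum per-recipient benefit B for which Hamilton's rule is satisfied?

r to a great-grandoffspring = 0.125 (three parent–offspring links: r = (1/2)^3 = 1/8).
Hamilton's rule with n recipients of equal r: n·r·B > C, so B > C/(n·r) = 0.146/(2·0.125) = 0.584.

0.584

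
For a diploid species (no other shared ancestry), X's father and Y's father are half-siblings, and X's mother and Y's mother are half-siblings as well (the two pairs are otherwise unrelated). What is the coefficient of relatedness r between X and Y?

Relatedness sums over independent paths through distinct common ancestors.
X and Y are related in two ways: half first cousins through their fathers (r = 1/16) and half first cousins through their mothers (r = 1/16).
r = 1/16 + 1/16 = 0.125.

0.125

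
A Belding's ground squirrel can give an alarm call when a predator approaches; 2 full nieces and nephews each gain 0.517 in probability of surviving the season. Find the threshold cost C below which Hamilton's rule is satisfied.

r to a full niece or nephew = 1/4 (full aunt/uncle↔niece/nephew: two paths of length 3 through the shared grandparent pair: r = 2·(1/2)^3 = 1/4).
Hamilton's rule: n·r·B > C, so the trait is favored while C < n·r·B = 2·0.25·0.517 = 0.2585.

0.2585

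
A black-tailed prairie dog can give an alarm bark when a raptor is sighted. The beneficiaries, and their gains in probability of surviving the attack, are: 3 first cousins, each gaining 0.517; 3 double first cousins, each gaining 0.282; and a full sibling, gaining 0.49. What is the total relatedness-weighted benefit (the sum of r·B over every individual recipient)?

r to a first cousin = 0.125 (first cousins share one grandparent pair — two paths of length 4: r = 2·(1/2)^4 = 1/8).
r to a double first cousin = 0.25 (double first cousins share both grandparent pairs — four paths of length 4: r = 4·(1/2)^4 = 1/4).
r to a full sibling = 0.5 (full sibs share both parents — two paths of length 2: r = 2·(1/2)^2 = 1/2).
Summing one r·B term per recipient: 3·0.125·0.517 + 3·0.25·0.282 + 1·0.5·0.49 = 0.650375.

0.650375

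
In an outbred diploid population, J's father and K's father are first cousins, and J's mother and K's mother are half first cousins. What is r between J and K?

With two independent routes of shared ancestry, r is the sum of the two contributions.
J and K are related in two ways: second cousins through their fathers (r = 1/32) and half second cousins through their mothers (r = 1/64).
r = 1/32 + 1/64 = 0.046875.

0.046875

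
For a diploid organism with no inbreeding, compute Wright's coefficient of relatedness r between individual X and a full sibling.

Each parent–offspring link contributes a factor of 1/2, and independent paths through distinct common ancestors add.
Full sibs share both parents — two paths of length 2: r = 2·(1/2)^2 = 1/2.

0.5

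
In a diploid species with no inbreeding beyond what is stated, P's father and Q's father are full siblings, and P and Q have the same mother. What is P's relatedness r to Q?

0.375

Relatedness sums over independent paths through distinct common ancestors.
P and Q are related in two ways: first cousins through their fathers (r = 1/8) and half-sibs through their shared mother (r = 1/4).
r = 1/8 + 1/4 = 3/8 = 0.375.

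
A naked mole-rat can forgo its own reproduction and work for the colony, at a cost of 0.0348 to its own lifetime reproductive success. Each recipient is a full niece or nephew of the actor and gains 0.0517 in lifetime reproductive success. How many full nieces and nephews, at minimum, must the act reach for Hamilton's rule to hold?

r to a full niece or nephew = 1/4 (full aunt/uncle↔niece/nephew: two paths of length 3 through the shared grandparent pair: r = 2·(1/2)^3 = 1/4).
Hamilton's rule: n·r·B > C  ⇒  n > C/(r·B) = 0.0348/(0.25·0.0517) = 2.692.
The smallest integer exceeding 2.692 is 3.

3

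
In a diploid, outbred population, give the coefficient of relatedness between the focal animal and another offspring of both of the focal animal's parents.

0.5

Each parent–offspring link contributes a factor of 1/2, and independent paths through distinct common ancestors add.
Full sibs share both parents — two paths of length 2: r = 2·(1/2)^2 = 1/2.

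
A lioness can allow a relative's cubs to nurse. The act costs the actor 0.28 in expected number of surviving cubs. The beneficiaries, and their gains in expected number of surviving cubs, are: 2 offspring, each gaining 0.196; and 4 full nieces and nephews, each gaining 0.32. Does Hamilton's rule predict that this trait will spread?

Hamilton's rule: the trait is favored when the sum of r·B over every recipient exceeds the actor's cost C.
r to an offspring = 1/2 (one parent–offspring link: r = (1/2)^1 = 1/2).
r to a full niece or nephew = 1/4 (full aunt/uncle↔niece/nephew: two paths of length 3 through the shared grandparent pair: r = 2·(1/2)^3 = 1/4).
Summing one r·B term per recipient: 2·0.5·0.196 + 4·0.25·0.32 = 0.516.
0.516 > 0.28: the indirect benefit exceeds the cost.

Yes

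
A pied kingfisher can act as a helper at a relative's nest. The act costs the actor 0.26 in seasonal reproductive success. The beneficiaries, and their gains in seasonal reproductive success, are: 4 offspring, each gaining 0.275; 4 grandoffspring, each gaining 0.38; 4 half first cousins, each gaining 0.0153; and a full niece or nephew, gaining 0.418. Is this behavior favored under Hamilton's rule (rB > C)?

Hamilton's rule: the trait is favored when the sum of r·B over every recipient exceeds the actor's cost C.
r to an offspring = 1/2 (one parent–offspring link: r = (1/2)^1 = 1/2).
r to a grandoffspring = 0.25 (two parent–offspring links: r = (1/2)^2 = 1/4).
r to a half first cousin = 1/16 (half first cousins share one grandparent — one path of length 4: r = (1/2)^4 = 1/16).
r to a full niece or nephew = 1/4 (full aunt/uncle↔niece/nephew: two paths of length 3 through the shared grandparent pair: r = 2·(1/2)^3 = 1/4).
Summing one r·B term per recipient: 4·0.5·0.275 + 4·0.25·0.38 + 4·0.0625·0.0153 + 1·0.25·0.418 = 1.038325.
1.038325 > 0.26: the indirect benefit exceeds the cost.

Yes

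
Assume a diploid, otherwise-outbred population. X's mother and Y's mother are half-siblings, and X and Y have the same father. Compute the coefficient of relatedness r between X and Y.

0.3125

With two independent routes of shared ancestry, r is the sum of the two contributions.
X and Y are related in two ways: half first cousins through their mothers (r = 1/16) and half-sibs through their shared father (r = 1/4).
r = 1/16 + 1/4 = 0.3125.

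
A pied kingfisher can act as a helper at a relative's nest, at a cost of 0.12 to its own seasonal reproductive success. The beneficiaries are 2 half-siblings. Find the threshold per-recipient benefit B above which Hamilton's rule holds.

0.24

r to a half-sibling = 0.25 (half-sibs share one parent — one path of length 2: r = (1/2)^2 = 1/4).
Hamilton's rule with n recipients of equal r: n·r·B > C, so B > C/(n·r) = 0.12/(2·0.25) = 0.24.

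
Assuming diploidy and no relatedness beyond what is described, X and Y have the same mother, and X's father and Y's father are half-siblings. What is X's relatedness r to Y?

0.3125

Wright's path rule: contributions from independent ancestry routes add.
X and Y are related in two ways: half-sibs through their shared mother (r = 1/4) and half first cousins through their fathers (r = 1/16).
r = 1/4 + 1/16 = 0.3125.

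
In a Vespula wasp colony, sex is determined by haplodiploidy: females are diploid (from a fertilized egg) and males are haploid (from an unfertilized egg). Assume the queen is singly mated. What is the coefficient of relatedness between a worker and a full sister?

0.75

Haplodiploid full sisters inherit their father's entire haploid genome identically (contributing 1/2) and on average half of their mother's contribution (1/2 · 1/2 = 1/4); r = 1/2 + 1/4 = 3/4.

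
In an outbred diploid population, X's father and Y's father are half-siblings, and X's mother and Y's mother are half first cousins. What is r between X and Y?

Wright's path rule: contributions from independent ancestry routes add.
X and Y are related in two ways: half first cousins through their fathers (r = 1/16) and half second cousins through their mothers (r = 1/64).
r = 1/16 + 1/64 = 5/64 = 0.078125.

0.078125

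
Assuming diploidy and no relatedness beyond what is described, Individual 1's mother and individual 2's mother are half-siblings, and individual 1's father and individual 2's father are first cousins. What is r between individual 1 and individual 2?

0.09375

With two independent routes of shared ancestry, r is the sum of the two contributions.
Individual 1 and individual 2 are related in two ways: half first cousins through their mothers (r = 1/16) and second cousins through their fathers (r = 1/32).
r = 1/16 + 1/32 = 3/32 = 0.09375.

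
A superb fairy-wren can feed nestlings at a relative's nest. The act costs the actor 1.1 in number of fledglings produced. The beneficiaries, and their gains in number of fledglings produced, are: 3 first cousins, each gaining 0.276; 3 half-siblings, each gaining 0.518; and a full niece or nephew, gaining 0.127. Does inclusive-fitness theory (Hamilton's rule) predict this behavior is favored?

No

Hamilton's rule: the trait is favored when the sum of r·B over every recipient exceeds the actor's cost C.
r to a first cousin = 0.125 (first cousins share one grandparent pair — two paths of length 4: r = 2·(1/2)^4 = 1/8).
r to a half-sibling = 0.25 (half-sibs share one parent — one path of length 2: r = (1/2)^2 = 1/4).
r to a full niece or nephew = 0.25 (full aunt/uncle↔niece/nephew: two paths of length 3 through the shared grandparent pair: r = 2·(1/2)^3 = 1/4).
Summing one r·B term per recipient: 3·0.125·0.276 + 3·0.25·0.518 + 1·0.25·0.127 = 0.52375.
0.52375 < 1.1: the indirect benefit is less than the cost.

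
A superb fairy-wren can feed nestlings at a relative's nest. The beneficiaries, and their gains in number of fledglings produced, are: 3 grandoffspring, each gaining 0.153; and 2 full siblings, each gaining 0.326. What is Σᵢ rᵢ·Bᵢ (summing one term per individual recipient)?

0.44075

r to a grandoffspring = 0.25 (two parent–offspring links: r = (1/2)^2 = 1/4).
r to a full sibling = 0.5 (full sibs share both parents — two paths of length 2: r = 2·(1/2)^2 = 1/2).
Summing one r·B term per recipient: 3·0.25·0.153 + 2·0.5·0.326 = 0.44075.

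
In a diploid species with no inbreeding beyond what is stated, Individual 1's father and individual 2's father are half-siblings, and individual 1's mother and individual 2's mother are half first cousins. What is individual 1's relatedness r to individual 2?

0.078125

Wright's path rule: contributions from independent ancestry routes add.
Individual 1 and individual 2 are related in two ways: half first cousins through their fathers (r = 1/16) and half second cousins through their mothers (r = 1/64).
r = 1/16 + 1/64 = 5/64 = 0.078125.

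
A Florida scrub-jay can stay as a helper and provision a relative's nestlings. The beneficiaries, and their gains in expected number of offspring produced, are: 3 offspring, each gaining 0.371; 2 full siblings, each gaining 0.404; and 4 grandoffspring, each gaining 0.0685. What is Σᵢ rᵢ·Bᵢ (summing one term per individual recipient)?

1.029

r to an offspring = 1/2 (one parent–offspring link: r = (1/2)^1 = 1/2).
r to a full sibling = 1/2 (full sibs share both parents — two paths of length 2: r = 2·(1/2)^2 = 1/2).
r to a grandoffspring = 0.25 (two parent–offspring links: r = (1/2)^2 = 1/4).
Summing one r·B term per recipient: 3·0.5·0.371 + 2·0.5·0.404 + 4·0.25·0.0685 = 1.029.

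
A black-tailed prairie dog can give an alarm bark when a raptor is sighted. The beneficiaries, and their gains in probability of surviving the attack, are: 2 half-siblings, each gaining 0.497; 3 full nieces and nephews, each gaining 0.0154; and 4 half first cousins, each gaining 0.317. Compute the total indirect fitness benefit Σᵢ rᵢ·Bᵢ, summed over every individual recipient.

r to a half-sibling = 1/4 (half-sibs share one parent — one path of length 2: r = (1/2)^2 = 1/4).
r to a full niece or nephew = 1/4 (full aunt/uncle↔niece/nephew: two paths of length 3 through the shared grandparent pair: r = 2·(1/2)^3 = 1/4).
r to a half first cousin = 0.0625 (half first cousins share one grandparent — one path of length 4: r = (1/2)^4 = 1/16).
Summing one r·B term per recipient: 2·0.25·0.497 + 3·0.25·0.0154 + 4·0.0625·0.317 = 0.3393.

0.3393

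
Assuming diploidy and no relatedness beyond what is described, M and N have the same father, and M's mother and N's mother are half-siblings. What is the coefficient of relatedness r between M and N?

0.3125

Independent pedigree routes through distinct common ancestors add.
M and N are related in two ways: half-sibs through their shared father (r = 1/4) and half first cousins through their mothers (r = 1/16).
r = 1/4 + 1/16 = 0.3125.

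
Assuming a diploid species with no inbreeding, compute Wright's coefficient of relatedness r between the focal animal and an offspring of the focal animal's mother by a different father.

Each parent–offspring link contributes a factor of 1/2, and independent paths through distinct common ancestors add.
Half-sibs share one parent — one path of length 2: r = (1/2)^2 = 1/4.

0.25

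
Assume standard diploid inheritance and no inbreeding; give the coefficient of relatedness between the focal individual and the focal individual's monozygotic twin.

Each parent–offspring link contributes a factor of 1/2, and independent paths through distinct common ancestors add.
Monozygotic twins share every allele identical by descent: r = 1.

1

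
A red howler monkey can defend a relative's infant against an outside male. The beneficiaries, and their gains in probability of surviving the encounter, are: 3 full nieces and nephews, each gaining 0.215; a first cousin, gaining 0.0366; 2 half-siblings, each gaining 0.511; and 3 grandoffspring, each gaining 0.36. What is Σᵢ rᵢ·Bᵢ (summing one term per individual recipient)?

r to a full niece or nephew = 1/4 (full aunt/uncle↔niece/nephew: two paths of length 3 through the shared grandparent pair: r = 2·(1/2)^3 = 1/4).
r to a first cousin = 1/8 (first cousins share one grandparent pair — two paths of length 4: r = 2·(1/2)^4 = 1/8).
r to a half-sibling = 1/4 (half-sibs share one parent — one path of length 2: r = (1/2)^2 = 1/4).
r to a grandoffspring = 0.25 (two parent–offspring links: r = (1/2)^2 = 1/4).
Summing one r·B term per recipient: 3·0.25·0.215 + 1·0.125·0.0366 + 2·0.25·0.511 + 3·0.25·0.36 = 0.691325.

0.691325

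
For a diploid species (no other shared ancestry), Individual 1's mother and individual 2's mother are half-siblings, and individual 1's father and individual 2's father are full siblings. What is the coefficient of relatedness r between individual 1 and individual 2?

Wright's path rule: contributions from independent ancestry routes add.
Individual 1 and individual 2 are related in two ways: half first cousins through their mothers (r = 1/16) and first cousins through their fathers (r = 1/8).
r = 1/16 + 1/8 = 3/16 = 0.1875.

0.1875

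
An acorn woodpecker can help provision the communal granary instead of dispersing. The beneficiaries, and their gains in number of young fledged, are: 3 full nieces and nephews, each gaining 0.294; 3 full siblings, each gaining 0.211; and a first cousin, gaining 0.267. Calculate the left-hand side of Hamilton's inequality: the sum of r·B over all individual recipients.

r to a full niece or nephew = 0.25 (full aunt/uncle↔niece/nephew: two paths of length 3 through the shared grandparent pair: r = 2·(1/2)^3 = 1/4).
r to a full sibling = 1/2 (full sibs share both parents — two paths of length 2: r = 2·(1/2)^2 = 1/2).
r to a first cousin = 0.125 (first cousins share one grandparent pair — two paths of length 4: r = 2·(1/2)^4 = 1/8).
Summing one r·B term per recipient: 3·0.25·0.294 + 3·0.5·0.211 + 1·0.125·0.267 = 0.570375.

0.570375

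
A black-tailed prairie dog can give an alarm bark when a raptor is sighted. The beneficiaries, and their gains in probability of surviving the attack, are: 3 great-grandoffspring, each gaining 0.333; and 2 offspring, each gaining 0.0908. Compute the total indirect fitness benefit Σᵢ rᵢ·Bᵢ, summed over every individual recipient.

0.215675

r to a great-grandoffspring = 1/8 (three parent–offspring links: r = (1/2)^3 = 1/8).
r to an offspring = 0.5 (one parent–offspring link: r = (1/2)^1 = 1/2).
Summing one r·B term per recipient: 3·0.125·0.333 + 2·0.5·0.0908 = 0.215675.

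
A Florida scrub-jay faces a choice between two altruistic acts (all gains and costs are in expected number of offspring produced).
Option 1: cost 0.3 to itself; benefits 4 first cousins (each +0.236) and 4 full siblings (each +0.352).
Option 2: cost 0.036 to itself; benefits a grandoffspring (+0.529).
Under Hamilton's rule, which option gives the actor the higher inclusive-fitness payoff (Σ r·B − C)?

Option 1

Option 1: r to a first cousin = 0.125.
Option 1: r to a full sibling = 0.5.
Option 1: Σ r·B − C = (4·0.125·0.236 + 4·0.5·0.352) − 0.3 = 0.522.
Option 2: r to a grandoffspring = 0.25.
Option 2: Σ r·B − C = (1·0.25·0.529) − 0.036 = 0.09625.
Option 1 has the higher net inclusive-fitness payoff.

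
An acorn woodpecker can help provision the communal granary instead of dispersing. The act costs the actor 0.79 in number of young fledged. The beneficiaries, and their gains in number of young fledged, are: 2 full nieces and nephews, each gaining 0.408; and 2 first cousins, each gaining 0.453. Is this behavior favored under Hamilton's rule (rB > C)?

No

Hamilton's rule: the trait is favored when the sum of r·B over every recipient exceeds the actor's cost C.
r to a full niece or nephew = 0.25 (full aunt/uncle↔niece/nephew: two paths of length 3 through the shared grandparent pair: r = 2·(1/2)^3 = 1/4).
r to a first cousin = 0.125 (first cousins share one grandparent pair — two paths of length 4: r = 2·(1/2)^4 = 1/8).
Summing one r·B term per recipient: 2·0.25·0.408 + 2·0.125·0.453 = 0.31725.
0.31725 < 0.79: the indirect benefit is less than the cost.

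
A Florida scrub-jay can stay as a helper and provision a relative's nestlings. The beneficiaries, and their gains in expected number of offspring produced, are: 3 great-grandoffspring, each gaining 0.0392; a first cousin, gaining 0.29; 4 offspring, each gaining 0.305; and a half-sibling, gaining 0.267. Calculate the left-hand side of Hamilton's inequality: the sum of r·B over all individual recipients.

0.7277

r to a great-grandoffspring = 1/8 (three parent–offspring links: r = (1/2)^3 = 1/8).
r to a first cousin = 0.125 (first cousins share one grandparent pair — two paths of length 4: r = 2·(1/2)^4 = 1/8).
r to an offspring = 0.5 (one parent–offspring link: r = (1/2)^1 = 1/2).
r to a half-sibling = 1/4 (half-sibs share one parent — one path of length 2: r = (1/2)^2 = 1/4).
Summing one r·B term per recipient: 3·0.125·0.0392 + 1·0.125·0.29 + 4·0.5·0.305 + 1·0.25·0.267 = 0.7277.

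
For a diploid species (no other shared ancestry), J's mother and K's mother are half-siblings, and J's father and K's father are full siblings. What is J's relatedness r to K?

0.1875

With two independent routes of shared ancestry, r is the sum of the two contributions.
J and K are related in two ways: half first cousins through their mothers (r = 1/16) and first cousins through their fathers (r = 1/8).
r = 1/16 + 1/8 = 3/16 = 0.1875.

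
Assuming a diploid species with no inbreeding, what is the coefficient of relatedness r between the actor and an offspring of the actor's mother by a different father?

0.25

Each parent–offspring link contributes a factor of 1/2, and independent paths through distinct common ancestors add.
Half-sibs share one parent — one path of length 2: r = (1/2)^2 = 1/4.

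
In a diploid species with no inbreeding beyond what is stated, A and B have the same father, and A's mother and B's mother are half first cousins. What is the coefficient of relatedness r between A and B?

0.265625

Relatedness sums over independent paths through distinct common ancestors.
A and B are related in two ways: half-sibs through their shared father (r = 1/4) and half second cousins through their mothers (r = 1/64).
r = 1/4 + 1/64 = 0.265625.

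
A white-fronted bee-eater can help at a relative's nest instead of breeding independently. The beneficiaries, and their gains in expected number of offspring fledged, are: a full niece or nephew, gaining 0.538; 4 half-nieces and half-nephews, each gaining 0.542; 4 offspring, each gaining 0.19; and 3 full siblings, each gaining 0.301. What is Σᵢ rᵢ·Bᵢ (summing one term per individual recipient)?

1.237

r to a full niece or nephew = 0.25 (full aunt/uncle↔niece/nephew: two paths of length 3 through the shared grandparent pair: r = 2·(1/2)^3 = 1/4).
r to a half-niece or half-nephew = 0.125 (half-aunt/uncle↔niece/nephew: one path of length 3: r = (1/2)^3 = 1/8).
r to an offspring = 1/2 (one parent–offspring link: r = (1/2)^1 = 1/2).
r to a full sibling = 1/2 (full sibs share both parents — two paths of length 2: r = 2·(1/2)^2 = 1/2).
Summing one r·B term per recipient: 1·0.25·0.538 + 4·0.125·0.542 + 4·0.5·0.19 + 3·0.5·0.301 = 1.237.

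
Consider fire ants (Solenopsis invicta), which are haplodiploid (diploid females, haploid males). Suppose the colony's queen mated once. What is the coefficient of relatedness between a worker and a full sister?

Haplodiploid full sisters inherit their father's entire haploid genome identically (contributing 1/2) and on average half of their mother's contribution (1/2 · 1/2 = 1/4); r = 1/2 + 1/4 = 3/4.

0.75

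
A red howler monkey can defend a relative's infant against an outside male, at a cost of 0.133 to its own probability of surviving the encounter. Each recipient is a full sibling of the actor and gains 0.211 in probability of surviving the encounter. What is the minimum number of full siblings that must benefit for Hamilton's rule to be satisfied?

r to a full sibling = 1/2 (full sibs share both parents — two paths of length 2: r = 2·(1/2)^2 = 1/2).
Hamilton's rule: n·r·B > C  ⇒  n > C/(r·B) = 0.133/(0.5·0.211) = 1.261.
The smallest integer exceeding 1.261 is 2.

2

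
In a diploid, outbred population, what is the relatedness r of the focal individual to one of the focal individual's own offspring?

0.5

Each parent–offspring link contributes a factor of 1/2, and independent paths through distinct common ancestors add.
One parent–offspring link: r = (1/2)^1 = 1/2.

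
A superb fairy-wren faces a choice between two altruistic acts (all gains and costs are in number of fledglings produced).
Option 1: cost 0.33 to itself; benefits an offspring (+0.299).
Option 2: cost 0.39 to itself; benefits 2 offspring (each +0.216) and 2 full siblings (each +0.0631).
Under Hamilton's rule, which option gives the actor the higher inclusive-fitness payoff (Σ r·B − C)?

Option 1: r to an offspring = 0.5.
Option 1: Σ r·B − C = (1·0.5·0.299) − 0.33 = -0.1805.
Option 2: r to an offspring = 0.5.
Option 2: r to a full sibling = 0.5.
Option 2: Σ r·B − C = (2·0.5·0.216 + 2·0.5·0.0631) − 0.39 = -0.1109.
Option 2 has the higher net inclusive-fitness payoff.

Option 2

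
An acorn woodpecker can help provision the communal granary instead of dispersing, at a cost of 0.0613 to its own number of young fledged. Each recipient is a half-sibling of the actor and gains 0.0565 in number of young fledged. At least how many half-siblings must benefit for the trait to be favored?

r to a half-sibling = 0.25 (half-sibs share one parent — one path of length 2: r = (1/2)^2 = 1/4).
Hamilton's rule: n·r·B > C  ⇒  n > C/(r·B) = 0.0613/(0.25·0.0565) = 4.34.
The smallest integer exceeding 4.34 is 5.

5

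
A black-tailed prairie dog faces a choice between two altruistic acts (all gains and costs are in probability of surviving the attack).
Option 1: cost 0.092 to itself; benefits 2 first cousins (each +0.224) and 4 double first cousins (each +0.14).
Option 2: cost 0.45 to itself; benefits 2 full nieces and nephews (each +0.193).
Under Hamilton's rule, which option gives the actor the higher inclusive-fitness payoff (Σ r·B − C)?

Option 1

Option 1: r to a first cousin = 0.125.
Option 1: r to a double first cousin = 0.25.
Option 1: Σ r·B − C = (2·0.125·0.224 + 4·0.25·0.14) − 0.092 = 0.104.
Option 2: r to a full niece or nephew = 0.25.
Option 2: Σ r·B − C = (2·0.25·0.193) − 0.45 = -0.3535.
Option 1 has the higher net inclusive-fitness payoff.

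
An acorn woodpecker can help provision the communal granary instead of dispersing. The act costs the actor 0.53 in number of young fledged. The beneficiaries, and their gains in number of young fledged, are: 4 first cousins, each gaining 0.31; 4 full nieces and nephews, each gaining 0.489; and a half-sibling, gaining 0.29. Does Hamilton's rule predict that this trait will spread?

Yes

Hamilton's rule: the trait is favored when the sum of r·B over every recipient exceeds the actor's cost C.
r to a first cousin = 0.125 (first cousins share one grandparent pair — two paths of length 4: r = 2·(1/2)^4 = 1/8).
r to a full niece or nephew = 1/4 (full aunt/uncle↔niece/nephew: two paths of length 3 through the shared grandparent pair: r = 2·(1/2)^3 = 1/4).
r to a half-sibling = 0.25 (half-sibs share one parent — one path of length 2: r = (1/2)^2 = 1/4).
Summing one r·B term per recipient: 4·0.125·0.31 + 4·0.25·0.489 + 1·0.25·0.29 = 0.7165.
0.7165 > 0.53: the indirect benefit exceeds the cost.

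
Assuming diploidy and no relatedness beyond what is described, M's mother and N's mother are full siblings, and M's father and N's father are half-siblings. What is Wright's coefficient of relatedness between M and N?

0.1875

Wright's path rule: contributions from independent ancestry routes add.
M and N are related in two ways: first cousins through their mothers (r = 1/8) and half first cousins through their fathers (r = 1/16).
r = 1/8 + 1/16 = 0.1875.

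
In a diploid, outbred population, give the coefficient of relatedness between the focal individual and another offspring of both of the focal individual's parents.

Each parent–offspring link contributes a factor of 1/2, and independent paths through distinct common ancestors add.
Full sibs share both parents — two paths of length 2: r = 2·(1/2)^2 = 1/2.

0.5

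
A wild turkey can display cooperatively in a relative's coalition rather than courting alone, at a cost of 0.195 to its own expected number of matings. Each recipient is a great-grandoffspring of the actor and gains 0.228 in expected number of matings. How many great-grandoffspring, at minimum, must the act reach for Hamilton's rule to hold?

r to a great-grandoffspring = 0.125 (three parent–offspring links: r = (1/2)^3 = 1/8).
Hamilton's rule: n·r·B > C  ⇒  n > C/(r·B) = 0.195/(0.125·0.228) = 6.842.
The smallest integer exceeding 6.842 is 7.

7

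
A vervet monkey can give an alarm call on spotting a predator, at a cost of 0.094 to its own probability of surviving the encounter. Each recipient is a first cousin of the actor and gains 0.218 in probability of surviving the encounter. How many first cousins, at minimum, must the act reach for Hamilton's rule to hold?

4

r to a first cousin = 1/8 (first cousins share one grandparent pair — two paths of length 4: r = 2·(1/2)^4 = 1/8).
Hamilton's rule: n·r·B > C  ⇒  n > C/(r·B) = 0.094/(0.125·0.218) = 3.45.
The smallest integer exceeding 3.45 is 4.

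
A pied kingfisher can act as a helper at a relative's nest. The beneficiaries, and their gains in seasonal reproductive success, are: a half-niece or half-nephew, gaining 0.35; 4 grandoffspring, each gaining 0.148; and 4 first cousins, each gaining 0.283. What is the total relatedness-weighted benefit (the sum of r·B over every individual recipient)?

r to a half-niece or half-nephew = 1/8 (half-aunt/uncle↔niece/nephew: one path of length 3: r = (1/2)^3 = 1/8).
r to a grandoffspring = 0.25 (two parent–offspring links: r = (1/2)^2 = 1/4).
r to a first cousin = 1/8 (first cousins share one grandparent pair — two paths of length 4: r = 2·(1/2)^4 = 1/8).
Summing one r·B term per recipient: 1·0.125·0.35 + 4·0.25·0.148 + 4·0.125·0.283 = 0.33325.

0.33325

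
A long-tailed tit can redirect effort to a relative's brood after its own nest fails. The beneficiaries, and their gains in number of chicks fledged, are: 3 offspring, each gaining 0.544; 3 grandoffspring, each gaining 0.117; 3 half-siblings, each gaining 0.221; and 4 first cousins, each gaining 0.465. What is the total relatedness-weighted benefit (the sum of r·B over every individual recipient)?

1.302

r to an offspring = 0.5 (one parent–offspring link: r = (1/2)^1 = 1/2).
r to a grandoffspring = 0.25 (two parent–offspring links: r = (1/2)^2 = 1/4).
r to a half-sibling = 1/4 (half-sibs share one parent — one path of length 2: r = (1/2)^2 = 1/4).
r to a first cousin = 0.125 (first cousins share one grandparent pair — two paths of length 4: r = 2·(1/2)^4 = 1/8).
Summing one r·B term per recipient: 3·0.5·0.544 + 3·0.25·0.117 + 3·0.25·0.221 + 4·0.125·0.465 = 1.302.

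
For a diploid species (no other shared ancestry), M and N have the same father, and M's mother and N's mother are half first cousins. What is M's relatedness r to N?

0.265625

Independent pedigree routes through distinct common ancestors add.
M and N are related in two ways: half-sibs through their shared father (r = 1/4) and half second cousins through their mothers (r = 1/64).
r = 1/4 + 1/64 = 0.265625.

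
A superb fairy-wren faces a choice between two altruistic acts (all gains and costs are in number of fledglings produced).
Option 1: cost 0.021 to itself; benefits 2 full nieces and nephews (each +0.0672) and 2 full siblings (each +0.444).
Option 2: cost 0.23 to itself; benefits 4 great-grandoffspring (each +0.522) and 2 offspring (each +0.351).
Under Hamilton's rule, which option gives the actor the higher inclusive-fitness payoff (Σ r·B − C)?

Option 1

Option 1: r to a full niece or nephew = 0.25.
Option 1: r to a full sibling = 0.5.
Option 1: Σ r·B − C = (2·0.25·0.0672 + 2·0.5·0.444) − 0.021 = 0.4566.
Option 2: r to a great-grandoffspring = 0.125.
Option 2: r to an offspring = 0.5.
Option 2: Σ r·B − C = (4·0.125·0.522 + 2·0.5·0.351) − 0.23 = 0.382.
Option 1 has the higher net inclusive-fitness payoff.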